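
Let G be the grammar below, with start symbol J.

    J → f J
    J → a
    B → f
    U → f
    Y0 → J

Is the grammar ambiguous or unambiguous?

Only J is reachable from J; ignoring the rest: Restricted to the reachable nonterminals, every rule has the form A → t or A → t B, and no two rules for the same A share a first terminal. The grammar encodes a DFA — one run per string.

Unambiguous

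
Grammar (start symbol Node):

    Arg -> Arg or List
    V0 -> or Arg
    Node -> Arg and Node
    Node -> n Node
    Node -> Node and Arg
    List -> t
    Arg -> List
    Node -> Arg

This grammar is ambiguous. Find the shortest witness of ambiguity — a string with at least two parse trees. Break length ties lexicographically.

length 1: no string has ≥2 trees
length 2: no string has ≥2 trees
length 3: t and t has 2 parse trees

Two derivations of t and t:
  Node ⇒ Arg and Node ⇒ List and Node ⇒ t and Node ⇒ t and Arg ⇒ t and List ⇒ t and t
  Node ⇒ Node and Arg ⇒ Arg and Arg ⇒ List and Arg ⇒ t and Arg ⇒ t and List ⇒ t and t

t and t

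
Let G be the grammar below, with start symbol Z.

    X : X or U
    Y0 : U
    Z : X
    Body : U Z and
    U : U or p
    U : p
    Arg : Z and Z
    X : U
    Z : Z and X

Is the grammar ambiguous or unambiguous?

Ambiguous

Witness: p or p

Derivation 1: Z ⇒ X ⇒ X or U ⇒ U or U ⇒ p or U ⇒ p or p
Derivation 2: Z ⇒ X ⇒ U ⇒ U or p ⇒ p or p

Two distinct leftmost derivations for the same string.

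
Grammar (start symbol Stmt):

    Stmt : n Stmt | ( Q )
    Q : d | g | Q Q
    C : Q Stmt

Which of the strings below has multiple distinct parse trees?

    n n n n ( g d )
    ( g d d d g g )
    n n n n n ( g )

( g d d d g g )

n n n n ( g d ): 1 tree
( g d d d g g ): 42 trees
n n n n n ( g ): 1 tree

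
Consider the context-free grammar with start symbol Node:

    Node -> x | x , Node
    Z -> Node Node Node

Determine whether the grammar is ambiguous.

Only Node is reachable from Node; ignoring the rest: Right-recursive list with a separator: after each atom, whether the separator follows determines the rule. One parse per string.

Unambiguous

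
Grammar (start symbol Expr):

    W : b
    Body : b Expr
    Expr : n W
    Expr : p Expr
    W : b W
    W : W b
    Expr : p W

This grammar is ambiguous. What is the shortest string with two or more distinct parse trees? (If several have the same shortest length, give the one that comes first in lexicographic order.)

n b b

length 2: no string has ≥2 trees
length 3: n b b has 2 parse trees

Two derivations of n b b:
  Expr ⇒ n W ⇒ n b W ⇒ n b b
  Expr ⇒ n W ⇒ n W b ⇒ n b b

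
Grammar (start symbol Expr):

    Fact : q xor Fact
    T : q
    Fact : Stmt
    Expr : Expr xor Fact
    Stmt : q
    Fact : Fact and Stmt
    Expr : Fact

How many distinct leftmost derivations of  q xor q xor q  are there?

Parse trees for q xor q xor q:
  [Expr [Expr [Fact [Stmt q]]] xor [Fact q xor [Fact [Stmt q]]]]
  [Expr [Expr [Expr [Fact [Stmt q]]] xor [Fact [Stmt q]]] xor [Fact [Stmt q]]]
  [Expr [Expr [Fact q xor [Fact [Stmt q]]]] xor [Fact [Stmt q]]]
  [Expr [Fact q xor [Fact q xor [Fact [Stmt q]]]]]

4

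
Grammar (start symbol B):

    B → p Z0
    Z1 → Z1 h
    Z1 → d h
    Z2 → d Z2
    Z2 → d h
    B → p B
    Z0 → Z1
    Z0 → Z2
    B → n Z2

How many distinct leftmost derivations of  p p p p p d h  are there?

Parse trees for p p p p p d h:
  [B p [B p [B p [B p [B p [Z0 [Z1 d h]]]]]]]
  [B p [B p [B p [B p [B p [Z0 [Z2 d h]]]]]]]

2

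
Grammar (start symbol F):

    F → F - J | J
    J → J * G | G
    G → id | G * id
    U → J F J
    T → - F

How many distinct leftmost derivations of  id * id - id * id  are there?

Parse trees for id * id - id * id:
  [F [F [J [J [G id]] * [G id]]] - [J [J [G id]] * [G id]]]
  [F [F [J [J [G id]] * [G id]]] - [J [G [G id] * id]]]
  [F [F [J [G [G id] * id]]] - [J [J [G id]] * [G id]]]
  [F [F [J [G [G id] * id]]] - [J [G [G id] * id]]]

4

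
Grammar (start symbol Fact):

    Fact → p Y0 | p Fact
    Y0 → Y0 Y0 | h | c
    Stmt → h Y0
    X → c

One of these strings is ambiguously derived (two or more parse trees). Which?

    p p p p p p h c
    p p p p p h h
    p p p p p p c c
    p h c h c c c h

p p p p p p h c: 1 tree
p p p p p h h: 1 tree
p p p p p p c c: 1 tree
p h c h c c c h: 132 trees

p h c h c c c h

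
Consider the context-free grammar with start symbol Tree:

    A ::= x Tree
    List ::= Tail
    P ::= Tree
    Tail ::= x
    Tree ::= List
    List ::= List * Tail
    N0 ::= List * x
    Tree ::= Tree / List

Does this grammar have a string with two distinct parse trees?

Unambiguous

Only Tree, List, Tail are reachable from Tree; ignoring the rest: This is a standard precedence ladder (Tree over List over Tail), with each level left-recursive on its own operator ('/' at Tree, '*' at List). That structure is LR(1), hence unambiguous.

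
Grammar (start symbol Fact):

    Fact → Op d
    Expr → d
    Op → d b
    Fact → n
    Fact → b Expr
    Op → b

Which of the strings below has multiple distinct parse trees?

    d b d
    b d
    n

d b d: 1 tree
b d: 2 trees
n: 1 tree

b d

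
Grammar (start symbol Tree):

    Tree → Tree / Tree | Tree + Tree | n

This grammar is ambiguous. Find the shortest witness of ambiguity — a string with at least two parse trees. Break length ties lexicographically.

length 1: no string has ≥2 trees
length 3: no string has ≥2 trees
length 5: n + n + n has 2 parse trees

Two derivations of n + n + n:
  Tree ⇒ Tree + Tree ⇒ Tree + Tree + Tree ⇒ n + Tree + Tree ⇒ n + n + Tree ⇒ n + n + n
  Tree ⇒ Tree + Tree ⇒ n + Tree ⇒ n + Tree + Tree ⇒ n + n + Tree ⇒ n + n + n

n + n + n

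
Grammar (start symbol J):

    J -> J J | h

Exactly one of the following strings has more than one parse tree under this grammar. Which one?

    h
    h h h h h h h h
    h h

h h h h h h h h

h: 1 tree
h h h h h h h h: 429 trees
h h: 1 tree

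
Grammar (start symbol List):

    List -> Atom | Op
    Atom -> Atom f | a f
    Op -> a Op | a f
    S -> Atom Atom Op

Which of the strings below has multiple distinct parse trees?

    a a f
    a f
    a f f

a a f: 1 tree
a f: 2 trees
a f f: 1 tree

a f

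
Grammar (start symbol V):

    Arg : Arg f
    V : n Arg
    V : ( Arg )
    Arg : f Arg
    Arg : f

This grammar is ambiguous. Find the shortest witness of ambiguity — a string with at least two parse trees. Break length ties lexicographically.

n f f

length 2: no string has ≥2 trees
length 3: n f f has 2 parse trees

Two derivations of n f f:
  V ⇒ n Arg ⇒ n Arg f ⇒ n f f
  V ⇒ n Arg ⇒ n f Arg ⇒ n f f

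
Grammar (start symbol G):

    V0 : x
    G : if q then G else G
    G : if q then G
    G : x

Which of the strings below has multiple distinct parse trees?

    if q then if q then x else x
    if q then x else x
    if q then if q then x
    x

if q then if q then x else x

if q then if q then x else x: 2 trees
if q then x else x: 1 tree
if q then if q then x: 1 tree
x: 1 tree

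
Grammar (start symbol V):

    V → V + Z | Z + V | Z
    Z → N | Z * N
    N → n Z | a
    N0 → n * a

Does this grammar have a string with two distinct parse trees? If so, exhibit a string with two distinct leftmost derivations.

Witness: a + a

Derivation 1: V ⇒ V + Z ⇒ Z + Z ⇒ N + Z ⇒ a + Z ⇒ a + N ⇒ a + a
Derivation 2: V ⇒ Z + V ⇒ N + V ⇒ a + V ⇒ a + Z ⇒ a + N ⇒ a + a

Two distinct leftmost derivations for the same string.

Ambiguous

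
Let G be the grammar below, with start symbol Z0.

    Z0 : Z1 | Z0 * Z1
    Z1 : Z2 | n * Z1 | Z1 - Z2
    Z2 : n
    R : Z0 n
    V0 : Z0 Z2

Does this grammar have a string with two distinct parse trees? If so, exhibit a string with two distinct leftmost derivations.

Ambiguous

Witness: n * n

Derivation 1: Z0 ⇒ Z1 ⇒ n * Z1 ⇒ n * Z2 ⇒ n * n
Derivation 2: Z0 ⇒ Z0 * Z1 ⇒ Z1 * Z1 ⇒ Z2 * Z1 ⇒ n * Z1 ⇒ n * Z2 ⇒ n * n

Two distinct leftmost derivations for the same string.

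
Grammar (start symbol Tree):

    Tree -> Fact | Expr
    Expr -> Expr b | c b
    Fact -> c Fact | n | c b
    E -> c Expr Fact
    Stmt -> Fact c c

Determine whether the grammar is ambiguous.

Witness: c b

Derivation 1: Tree ⇒ Fact ⇒ c b
Derivation 2: Tree ⇒ Expr ⇒ c b

Two distinct leftmost derivations for the same string.

Ambiguous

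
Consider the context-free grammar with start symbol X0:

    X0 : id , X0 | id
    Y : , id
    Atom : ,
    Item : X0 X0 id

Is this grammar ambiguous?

Only X0 is reachable from X0; ignoring the rest: Right-recursive list with a separator: after each atom, whether the separator follows determines the rule. One parse per string.

Unambiguous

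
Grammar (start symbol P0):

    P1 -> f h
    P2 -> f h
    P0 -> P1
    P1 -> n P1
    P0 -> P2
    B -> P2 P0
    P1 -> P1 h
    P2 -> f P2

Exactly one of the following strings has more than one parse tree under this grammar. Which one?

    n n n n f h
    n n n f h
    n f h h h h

n f h h h h

n n n n f h: 1 tree
n n n f h: 1 tree
n f h h h h: 4 trees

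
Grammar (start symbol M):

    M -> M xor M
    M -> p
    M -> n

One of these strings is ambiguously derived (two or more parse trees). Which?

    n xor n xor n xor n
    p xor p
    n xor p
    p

n xor n xor n xor n: 5 trees
p xor p: 1 tree
n xor p: 1 tree
p: 1 tree

n xor n xor n xor n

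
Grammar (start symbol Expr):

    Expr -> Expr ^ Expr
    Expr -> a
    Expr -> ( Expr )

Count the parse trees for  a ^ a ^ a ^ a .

Parse trees for a ^ a ^ a ^ a:
  [Expr [Expr a] ^ [Expr [Expr a] ^ [Expr [Expr a] ^ [Expr a]]]]
  [Expr [Expr a] ^ [Expr [Expr [Expr a] ^ [Expr a]] ^ [Expr a]]]
  [Expr [Expr [Expr a] ^ [Expr a]] ^ [Expr [Expr a] ^ [Expr a]]]
  [Expr [Expr [Expr a] ^ [Expr [Expr a] ^ [Expr a]]] ^ [Expr a]]
  [Expr [Expr [Expr [Expr a] ^ [Expr a]] ^ [Expr a]] ^ [Expr a]]

5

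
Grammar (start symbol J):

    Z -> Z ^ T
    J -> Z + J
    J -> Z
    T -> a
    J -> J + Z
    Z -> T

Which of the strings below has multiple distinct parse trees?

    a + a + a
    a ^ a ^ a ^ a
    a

a + a + a: 4 trees
a ^ a ^ a ^ a: 1 tree
a: 1 tree

a + a + a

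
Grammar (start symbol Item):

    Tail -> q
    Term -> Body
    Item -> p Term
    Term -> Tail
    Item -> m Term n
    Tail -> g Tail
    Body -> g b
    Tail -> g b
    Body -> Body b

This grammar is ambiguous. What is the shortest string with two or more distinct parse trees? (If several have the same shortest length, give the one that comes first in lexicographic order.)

p g b

length 2: no string has ≥2 trees
length 3: p g b has 2 parse trees

Two derivations of p g b:
  Item ⇒ p Term ⇒ p Body ⇒ p g b
  Item ⇒ p Term ⇒ p Tail ⇒ p g b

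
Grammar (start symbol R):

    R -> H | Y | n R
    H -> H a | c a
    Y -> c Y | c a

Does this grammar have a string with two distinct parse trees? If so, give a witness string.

Ambiguous

Witness: c a

Derivation 1: R ⇒ H ⇒ c a
Derivation 2: R ⇒ Y ⇒ c a

Two distinct leftmost derivations for the same string.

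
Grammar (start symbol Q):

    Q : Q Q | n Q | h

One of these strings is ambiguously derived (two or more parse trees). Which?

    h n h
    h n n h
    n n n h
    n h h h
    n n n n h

n h h h

h n h: 1 tree
h n n h: 1 tree
n n n h: 1 tree
n h h h: 5 trees
n n n n h: 1 tree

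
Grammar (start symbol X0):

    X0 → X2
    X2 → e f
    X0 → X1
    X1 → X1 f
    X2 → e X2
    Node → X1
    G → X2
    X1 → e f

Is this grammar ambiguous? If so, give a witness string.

Ambiguous

Witness: e f

Derivation 1: X0 ⇒ X2 ⇒ e f
Derivation 2: X0 ⇒ X1 ⇒ e f

Two distinct leftmost derivations for the same string.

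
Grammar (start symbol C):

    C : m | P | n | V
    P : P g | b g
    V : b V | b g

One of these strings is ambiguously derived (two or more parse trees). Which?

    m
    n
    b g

m: 1 tree
n: 1 tree
b g: 2 trees

b g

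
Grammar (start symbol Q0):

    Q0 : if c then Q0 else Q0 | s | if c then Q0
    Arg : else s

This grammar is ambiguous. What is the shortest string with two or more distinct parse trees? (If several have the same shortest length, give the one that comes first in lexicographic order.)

length 1: no string has ≥2 trees
length 4: no string has ≥2 trees
length 6: no string has ≥2 trees
length 7: no string has ≥2 trees
length 9: if c then if c then s else s has 2 parse trees

Two derivations of if c then if c then s else s:
  Q0 ⇒ if c then Q0 else Q0 ⇒ if c then if c then Q0 else Q0 ⇒ if c then if c then s else Q0 ⇒ if c then if c then s else s
  Q0 ⇒ if c then Q0 ⇒ if c then if c then Q0 else Q0 ⇒ if c then if c then s else Q0 ⇒ if c then if c then s else s

if c then if c then s else s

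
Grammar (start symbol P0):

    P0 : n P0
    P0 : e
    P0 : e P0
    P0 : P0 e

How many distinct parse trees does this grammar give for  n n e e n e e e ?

29

Parse trees for n n e e n e e e (showing first 6 of 29):
  [P0 n [P0 n [P0 e [P0 e [P0 n [P0 e [P0 e [P0 e]]]]]]]]
  [P0 n [P0 n [P0 e [P0 e [P0 n [P0 e [P0 [P0 e] e]]]]]]]
  [P0 n [P0 n [P0 e [P0 e [P0 n [P0 [P0 e [P0 e]] e]]]]]]
  [P0 n [P0 n [P0 e [P0 e [P0 n [P0 [P0 [P0 e] e] e]]]]]]
  [P0 n [P0 n [P0 e [P0 e [P0 [P0 n [P0 e [P0 e]]] e]]]]]
  [P0 n [P0 n [P0 e [P0 e [P0 [P0 n [P0 [P0 e] e]] e]]]]]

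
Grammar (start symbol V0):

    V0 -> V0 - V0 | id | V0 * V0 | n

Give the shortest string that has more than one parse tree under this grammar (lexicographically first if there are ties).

length 1: no string has ≥2 trees
length 3: no string has ≥2 trees
length 5: id * id * id has 2 parse trees

Two derivations of id * id * id:
  V0 ⇒ V0 * V0 ⇒ id * V0 ⇒ id * V0 * V0 ⇒ id * id * V0 ⇒ id * id * id
  V0 ⇒ V0 * V0 ⇒ V0 * V0 * V0 ⇒ id * V0 * V0 ⇒ id * id * V0 ⇒ id * id * id

id * id * id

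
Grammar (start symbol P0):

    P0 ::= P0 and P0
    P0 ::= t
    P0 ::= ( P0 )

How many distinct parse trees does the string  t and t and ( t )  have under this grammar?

2

Parse trees for t and t and ( t ):
  [P0 [P0 t] and [P0 [P0 t] and [P0 ( [P0 t] )]]]
  [P0 [P0 [P0 t] and [P0 t]] and [P0 ( [P0 t] )]]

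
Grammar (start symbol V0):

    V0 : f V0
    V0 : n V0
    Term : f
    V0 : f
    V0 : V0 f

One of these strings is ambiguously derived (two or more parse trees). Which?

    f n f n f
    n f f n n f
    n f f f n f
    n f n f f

n f n f f

f n f n f: 1 tree
n f f n n f: 1 tree
n f f f n f: 1 tree
n f n f f: 5 trees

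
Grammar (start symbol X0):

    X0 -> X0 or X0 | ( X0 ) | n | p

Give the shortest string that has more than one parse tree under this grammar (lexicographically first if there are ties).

n or n or n

length 1: no string has ≥2 trees
length 3: no string has ≥2 trees
length 5: n or n or n has 2 parse trees

Two derivations of n or n or n:
  X0 ⇒ X0 or X0 ⇒ X0 or X0 or X0 ⇒ n or X0 or X0 ⇒ n or n or X0 ⇒ n or n or n
  X0 ⇒ X0 or X0 ⇒ n or X0 ⇒ n or X0 or X0 ⇒ n or n or X0 ⇒ n or n or n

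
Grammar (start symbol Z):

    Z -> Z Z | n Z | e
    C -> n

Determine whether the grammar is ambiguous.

Witness: e e e

Derivation 1: Z ⇒ Z Z ⇒ Z Z Z ⇒ e Z Z ⇒ e e Z ⇒ e e e
Derivation 2: Z ⇒ Z Z ⇒ e Z ⇒ e Z Z ⇒ e e Z ⇒ e e e

Two distinct leftmost derivations for the same string.

Ambiguous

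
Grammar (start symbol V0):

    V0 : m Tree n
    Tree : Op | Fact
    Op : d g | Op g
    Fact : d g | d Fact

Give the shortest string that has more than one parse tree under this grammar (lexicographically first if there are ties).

length 4: m d g n has 2 parse trees

Two derivations of m d g n:
  V0 ⇒ m Tree n ⇒ m Op n ⇒ m d g n
  V0 ⇒ m Tree n ⇒ m Fact n ⇒ m d g n

m d g n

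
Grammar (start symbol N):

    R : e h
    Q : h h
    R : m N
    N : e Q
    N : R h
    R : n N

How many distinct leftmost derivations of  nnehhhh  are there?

Parse trees for nnehhhh:
  [N [R n [N [R n [N e [Q h h]]] h]] h]
  [N [R n [N [R n [N [R e h] h]] h]] h]

2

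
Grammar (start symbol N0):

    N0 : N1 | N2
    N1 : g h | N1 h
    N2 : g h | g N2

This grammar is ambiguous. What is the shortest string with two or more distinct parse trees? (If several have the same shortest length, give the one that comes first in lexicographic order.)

length 2: g h has 2 parse trees

Two derivations of g h:
  N0 ⇒ N1 ⇒ g h
  N0 ⇒ N2 ⇒ g h

g h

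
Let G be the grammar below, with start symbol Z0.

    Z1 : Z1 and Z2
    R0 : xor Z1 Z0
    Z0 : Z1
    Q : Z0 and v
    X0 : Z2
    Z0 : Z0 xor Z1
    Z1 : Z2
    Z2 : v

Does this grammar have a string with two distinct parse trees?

Only Z0, Z1, Z2 are reachable from Z0; ignoring the rest: This is a standard precedence ladder (Z0 over Z1 over Z2), with each level left-recursive on its own operator ('xor' at Z0, 'and' at Z1). That structure is LR(1), hence unambiguous.

Unambiguous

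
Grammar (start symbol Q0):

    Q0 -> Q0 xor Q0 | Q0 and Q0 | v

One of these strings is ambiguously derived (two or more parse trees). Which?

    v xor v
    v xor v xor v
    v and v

v xor v: 1 tree
v xor v xor v: 2 trees
v and v: 1 tree

v xor v xor v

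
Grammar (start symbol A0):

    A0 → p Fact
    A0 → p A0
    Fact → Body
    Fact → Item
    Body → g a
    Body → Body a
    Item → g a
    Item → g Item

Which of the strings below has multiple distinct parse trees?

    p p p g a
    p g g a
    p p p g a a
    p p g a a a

p p p g a

p p p g a: 2 trees
p g g a: 1 tree
p p p g a a: 1 tree
p p g a a a: 1 tree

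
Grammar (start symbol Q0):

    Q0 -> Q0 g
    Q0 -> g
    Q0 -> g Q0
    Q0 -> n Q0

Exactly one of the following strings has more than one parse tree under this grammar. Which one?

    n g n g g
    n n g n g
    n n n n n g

n g n g g

n g n g g: 5 trees
n n g n g: 1 tree
n n n n n g: 1 tree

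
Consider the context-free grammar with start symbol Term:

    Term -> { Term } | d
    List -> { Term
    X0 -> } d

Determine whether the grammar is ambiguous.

Only Term is reachable from Term; ignoring the rest: Each string is a nest of matched brackets around a single atom. An opening bracket forces the recursive rule; an atom forces the base rule.

Unambiguous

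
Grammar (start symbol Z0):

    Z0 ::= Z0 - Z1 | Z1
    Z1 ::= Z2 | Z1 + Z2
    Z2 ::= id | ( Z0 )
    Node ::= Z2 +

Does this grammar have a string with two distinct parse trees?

Unambiguous

Only Z0, Z1, Z2 are reachable from Z0; ignoring the rest: This is a standard precedence ladder (Z0 over Z1 over Z2), with each level left-recursive on its own operator ('-' at Z0, '+' at Z1). That structure is LR(1), hence unambiguous.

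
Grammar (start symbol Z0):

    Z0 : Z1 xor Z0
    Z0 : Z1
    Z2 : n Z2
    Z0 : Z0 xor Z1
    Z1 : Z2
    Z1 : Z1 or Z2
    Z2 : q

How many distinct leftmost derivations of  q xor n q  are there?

Parse trees for q xor n q:
  [Z0 [Z1 [Z2 q]] xor [Z0 [Z1 [Z2 n [Z2 q]]]]]
  [Z0 [Z0 [Z1 [Z2 q]]] xor [Z1 [Z2 n [Z2 q]]]]

2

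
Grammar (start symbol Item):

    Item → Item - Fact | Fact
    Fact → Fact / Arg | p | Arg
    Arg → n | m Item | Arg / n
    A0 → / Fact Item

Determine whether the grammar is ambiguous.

Ambiguous

Witness: n / n

Derivation 1: Item ⇒ Fact ⇒ Fact / Arg ⇒ Arg / Arg ⇒ n / Arg ⇒ n / n
Derivation 2: Item ⇒ Fact ⇒ Arg ⇒ Arg / n ⇒ n / n

Two distinct leftmost derivations for the same string.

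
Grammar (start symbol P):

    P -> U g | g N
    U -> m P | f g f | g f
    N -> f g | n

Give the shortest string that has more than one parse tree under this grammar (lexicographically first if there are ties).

g f g

length 2: no string has ≥2 trees
length 3: g f g has 2 parse trees

Two derivations of g f g:
  P ⇒ U g ⇒ g f g
  P ⇒ g N ⇒ g f g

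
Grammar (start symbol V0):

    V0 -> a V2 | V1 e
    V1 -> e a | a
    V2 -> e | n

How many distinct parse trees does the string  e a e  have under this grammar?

Parse trees for e a e:
  [V0 [V1 e a] e]

1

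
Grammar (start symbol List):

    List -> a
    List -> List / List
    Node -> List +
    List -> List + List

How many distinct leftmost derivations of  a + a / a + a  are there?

Parse trees for a + a / a + a:
  [List [List [List a] + [List a]] / [List [List a] + [List a]]]
  [List [List a] + [List [List a] / [List [List a] + [List a]]]]
  [List [List a] + [List [List [List a] / [List a]] + [List a]]]
  [List [List [List [List a] + [List a]] / [List a]] + [List a]]
  [List [List [List a] + [List [List a] / [List a]]] + [List a]]

5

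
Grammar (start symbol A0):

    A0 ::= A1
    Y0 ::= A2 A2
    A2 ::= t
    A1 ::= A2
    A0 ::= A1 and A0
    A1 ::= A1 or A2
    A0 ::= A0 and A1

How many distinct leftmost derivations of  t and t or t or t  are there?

2

Parse trees for t and t or t or t:
  [A0 [A1 [A2 t]] and [A0 [A1 [A1 [A1 [A2 t]] or [A2 t]] or [A2 t]]]]
  [A0 [A0 [A1 [A2 t]]] and [A1 [A1 [A1 [A2 t]] or [A2 t]] or [A2 t]]]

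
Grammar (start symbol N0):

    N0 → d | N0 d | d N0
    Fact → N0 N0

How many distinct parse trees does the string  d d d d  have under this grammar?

8

Parse trees for d d d d:
  [N0 [N0 [N0 [N0 d] d] d] d]
  [N0 [N0 [N0 d [N0 d]] d] d]
  [N0 [N0 d [N0 [N0 d] d]] d]
  [N0 [N0 d [N0 d [N0 d]]] d]
  [N0 d [N0 [N0 [N0 d] d] d]]
  [N0 d [N0 [N0 d [N0 d]] d]]
  [N0 d [N0 d [N0 [N0 d] d]]]
  [N0 d [N0 d [N0 d [N0 d]]]]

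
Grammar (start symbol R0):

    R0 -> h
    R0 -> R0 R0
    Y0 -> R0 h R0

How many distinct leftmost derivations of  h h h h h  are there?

Parse trees for h h h h h (showing first 6 of 14):
  [R0 [R0 h] [R0 [R0 h] [R0 [R0 h] [R0 [R0 h] [R0 h]]]]]
  [R0 [R0 h] [R0 [R0 h] [R0 [R0 [R0 h] [R0 h]] [R0 h]]]]
  [R0 [R0 h] [R0 [R0 [R0 h] [R0 h]] [R0 [R0 h] [R0 h]]]]
  [R0 [R0 h] [R0 [R0 [R0 h] [R0 [R0 h] [R0 h]]] [R0 h]]]
  [R0 [R0 h] [R0 [R0 [R0 [R0 h] [R0 h]] [R0 h]] [R0 h]]]
  [R0 [R0 [R0 h] [R0 h]] [R0 [R0 h] [R0 [R0 h] [R0 h]]]]

14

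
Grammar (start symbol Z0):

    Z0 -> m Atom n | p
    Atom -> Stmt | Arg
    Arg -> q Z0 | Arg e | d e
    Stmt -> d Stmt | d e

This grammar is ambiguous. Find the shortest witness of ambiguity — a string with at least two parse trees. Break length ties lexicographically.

length 1: no string has ≥2 trees
length 4: m d e n has 2 parse trees

Two derivations of m d e n:
  Z0 ⇒ m Atom n ⇒ m Stmt n ⇒ m d e n
  Z0 ⇒ m Atom n ⇒ m Arg n ⇒ m d e n

m d e n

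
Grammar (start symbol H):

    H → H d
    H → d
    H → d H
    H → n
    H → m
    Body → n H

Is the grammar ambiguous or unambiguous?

Ambiguous

Witness: d d

Derivation 1: H ⇒ H d ⇒ d d
Derivation 2: H ⇒ d H ⇒ d d

Two distinct leftmost derivations for the same string.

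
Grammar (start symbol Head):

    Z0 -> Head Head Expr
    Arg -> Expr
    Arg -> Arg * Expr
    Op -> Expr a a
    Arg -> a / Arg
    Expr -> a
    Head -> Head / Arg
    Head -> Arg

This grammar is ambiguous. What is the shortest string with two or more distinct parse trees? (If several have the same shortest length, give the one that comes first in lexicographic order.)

length 1: no string has ≥2 trees
length 3: a / a has 2 parse trees

Two derivations of a / a:
  Head ⇒ Head / Arg ⇒ Arg / Arg ⇒ Expr / Arg ⇒ a / Arg ⇒ a / Expr ⇒ a / a
  Head ⇒ Arg ⇒ a / Arg ⇒ a / Expr ⇒ a / a

a / a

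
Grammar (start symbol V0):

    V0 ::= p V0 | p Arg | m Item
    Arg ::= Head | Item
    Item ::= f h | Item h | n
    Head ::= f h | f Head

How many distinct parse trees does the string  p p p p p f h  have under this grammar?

Parse trees for p p p p p f h:
  [V0 p [V0 p [V0 p [V0 p [V0 p [Arg [Head f h]]]]]]]
  [V0 p [V0 p [V0 p [V0 p [V0 p [Arg [Item f h]]]]]]]

2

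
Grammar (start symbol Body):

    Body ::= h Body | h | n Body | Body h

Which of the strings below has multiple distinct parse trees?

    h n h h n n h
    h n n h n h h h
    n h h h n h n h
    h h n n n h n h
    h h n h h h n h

h n n h n h h h

h n h h n n h: 1 tree
h n n h n h h h: 29 trees
n h h h n h n h: 1 tree
h h n n n h n h: 1 tree
h h n h h h n h: 1 tree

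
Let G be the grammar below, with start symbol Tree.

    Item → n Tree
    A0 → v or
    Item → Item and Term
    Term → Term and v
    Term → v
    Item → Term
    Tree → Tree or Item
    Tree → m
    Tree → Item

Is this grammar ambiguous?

Witness: v and v

Derivation 1: Tree ⇒ Item ⇒ Item and Term ⇒ Term and Term ⇒ v and Term ⇒ v and v
Derivation 2: Tree ⇒ Item ⇒ Term ⇒ Term and v ⇒ v and v

Two distinct leftmost derivations for the same string.

Ambiguous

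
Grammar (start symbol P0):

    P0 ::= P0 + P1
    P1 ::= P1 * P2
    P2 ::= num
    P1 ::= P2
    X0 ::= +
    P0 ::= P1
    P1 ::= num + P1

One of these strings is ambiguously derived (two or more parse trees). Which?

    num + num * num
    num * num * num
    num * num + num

num + num * num: 3 trees
num * num * num: 1 tree
num * num + num: 1 tree

num + num * num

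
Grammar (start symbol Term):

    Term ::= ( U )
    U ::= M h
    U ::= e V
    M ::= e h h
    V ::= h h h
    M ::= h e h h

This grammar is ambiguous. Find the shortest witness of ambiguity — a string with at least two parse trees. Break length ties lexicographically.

length 6: ( e h h h ) has 2 parse trees

Two derivations of ( e h h h ):
  Term ⇒ ( U ) ⇒ ( M h ) ⇒ ( e h h h )
  Term ⇒ ( U ) ⇒ ( e V ) ⇒ ( e h h h )

( e h h h )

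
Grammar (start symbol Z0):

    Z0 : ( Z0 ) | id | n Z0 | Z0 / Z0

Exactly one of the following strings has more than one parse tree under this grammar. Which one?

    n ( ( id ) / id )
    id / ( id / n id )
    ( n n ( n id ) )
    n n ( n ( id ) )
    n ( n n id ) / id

n ( n n id ) / id

n ( ( id ) / id ): 1 tree
id / ( id / n id ): 1 tree
( n n ( n id ) ): 1 tree
n n ( n ( id ) ): 1 tree
n ( n n id ) / id: 2 trees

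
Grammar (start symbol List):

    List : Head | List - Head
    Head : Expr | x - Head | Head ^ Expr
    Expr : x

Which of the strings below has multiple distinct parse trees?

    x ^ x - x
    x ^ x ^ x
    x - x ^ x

x ^ x - x: 1 tree
x ^ x ^ x: 1 tree
x - x ^ x: 3 trees

x - x ^ x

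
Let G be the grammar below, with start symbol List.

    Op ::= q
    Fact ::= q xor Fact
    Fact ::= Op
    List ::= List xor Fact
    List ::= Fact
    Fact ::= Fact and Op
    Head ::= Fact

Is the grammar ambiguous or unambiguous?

Ambiguous

Witness: q xor q

Derivation 1: List ⇒ List xor Fact ⇒ Fact xor Fact ⇒ Op xor Fact ⇒ q xor Fact ⇒ q xor Op ⇒ q xor q
Derivation 2: List ⇒ Fact ⇒ q xor Fact ⇒ q xor Op ⇒ q xor q

Two distinct leftmost derivations for the same string.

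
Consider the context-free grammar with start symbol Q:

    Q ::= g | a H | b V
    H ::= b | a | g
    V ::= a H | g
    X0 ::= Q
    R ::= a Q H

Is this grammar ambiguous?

Only Q, H, V are reachable from Q; ignoring the rest: Each reachable nonterminal has at most one production per leading terminal, and all productions are right-linear; the derivation is determined token-by-token.

Unambiguous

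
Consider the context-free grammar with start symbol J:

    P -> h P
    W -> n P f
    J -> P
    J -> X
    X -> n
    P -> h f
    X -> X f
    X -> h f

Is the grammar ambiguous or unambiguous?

Ambiguous

Witness: h f

Derivation 1: J ⇒ P ⇒ h f
Derivation 2: J ⇒ X ⇒ h f

Two distinct leftmost derivations for the same string.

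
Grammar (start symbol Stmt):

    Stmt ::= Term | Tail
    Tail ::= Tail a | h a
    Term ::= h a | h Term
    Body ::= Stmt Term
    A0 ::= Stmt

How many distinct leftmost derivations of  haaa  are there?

1

Parse trees for haaa:
  [Stmt [Tail [Tail [Tail h a] a] a]]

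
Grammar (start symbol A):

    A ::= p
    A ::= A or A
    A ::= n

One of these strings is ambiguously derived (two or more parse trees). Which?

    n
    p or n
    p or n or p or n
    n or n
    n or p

n: 1 tree
p or n: 1 tree
p or n or p or n: 5 trees
n or n: 1 tree
n or p: 1 tree

p or n or p or n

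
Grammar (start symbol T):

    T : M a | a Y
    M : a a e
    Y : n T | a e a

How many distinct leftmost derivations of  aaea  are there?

Parse trees for aaea:
  [T [M a a e] a]
  [T a [Y a e a]]

2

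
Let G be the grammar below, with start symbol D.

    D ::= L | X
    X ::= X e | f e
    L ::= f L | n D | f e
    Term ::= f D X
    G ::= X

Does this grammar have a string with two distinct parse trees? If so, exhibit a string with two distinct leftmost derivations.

Ambiguous

Witness: f e

Derivation 1: D ⇒ L ⇒ f e
Derivation 2: D ⇒ X ⇒ f e

Two distinct leftmost derivations for the same string.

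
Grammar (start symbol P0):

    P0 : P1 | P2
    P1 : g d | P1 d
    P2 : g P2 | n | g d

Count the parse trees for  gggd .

1

Parse trees for gggd:
  [P0 [P2 g [P2 g [P2 g d]]]]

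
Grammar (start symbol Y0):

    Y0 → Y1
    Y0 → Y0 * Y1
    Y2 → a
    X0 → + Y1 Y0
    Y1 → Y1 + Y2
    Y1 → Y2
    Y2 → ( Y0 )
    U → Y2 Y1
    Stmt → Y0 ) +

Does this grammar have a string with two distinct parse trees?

Only Y0, Y1, Y2 are reachable from Y0; ignoring the rest: Y0 → Y0 * Y1 | Y1  ;  Y1 → Y1 + Y2 | Y2  — a left-associative chain with Y2 at the bottom. Each string factors uniquely by precedence.

Unambiguous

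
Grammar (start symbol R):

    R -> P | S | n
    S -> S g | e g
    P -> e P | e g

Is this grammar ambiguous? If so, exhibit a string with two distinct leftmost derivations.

Ambiguous

Witness: e g

Derivation 1: R ⇒ P ⇒ e g
Derivation 2: R ⇒ S ⇒ e g

Two distinct leftmost derivations for the same string.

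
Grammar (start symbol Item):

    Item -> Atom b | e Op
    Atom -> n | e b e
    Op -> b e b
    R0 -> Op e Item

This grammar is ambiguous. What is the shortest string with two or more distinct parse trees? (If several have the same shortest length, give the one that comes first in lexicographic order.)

length 2: no string has ≥2 trees
length 4: e b e b has 2 parse trees

Two derivations of e b e b:
  Item ⇒ Atom b ⇒ e b e b
  Item ⇒ e Op ⇒ e b e b

e b e b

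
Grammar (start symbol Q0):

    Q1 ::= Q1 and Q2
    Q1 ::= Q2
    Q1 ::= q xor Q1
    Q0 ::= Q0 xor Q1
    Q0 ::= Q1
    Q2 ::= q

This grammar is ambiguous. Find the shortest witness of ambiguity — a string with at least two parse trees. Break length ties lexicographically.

length 1: no string has ≥2 trees
length 3: q xor q has 2 parse trees

Two derivations of q xor q:
  Q0 ⇒ Q0 xor Q1 ⇒ Q1 xor Q1 ⇒ Q2 xor Q1 ⇒ q xor Q1 ⇒ q xor Q2 ⇒ q xor q
  Q0 ⇒ Q1 ⇒ q xor Q1 ⇒ q xor Q2 ⇒ q xor q

q xor q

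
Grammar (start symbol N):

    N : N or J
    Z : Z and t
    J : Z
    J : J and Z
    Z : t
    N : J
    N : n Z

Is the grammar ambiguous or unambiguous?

Ambiguous

Witness: t and t

Derivation 1: N ⇒ J ⇒ Z ⇒ Z and t ⇒ t and t
Derivation 2: N ⇒ J ⇒ J and Z ⇒ Z and Z ⇒ t and Z ⇒ t and t

Two distinct leftmost derivations for the same string.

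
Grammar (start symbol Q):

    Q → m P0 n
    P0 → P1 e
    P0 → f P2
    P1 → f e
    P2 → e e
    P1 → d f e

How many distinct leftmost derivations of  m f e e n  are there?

Parse trees for m f e e n:
  [Q m [P0 [P1 f e] e] n]
  [Q m [P0 f [P2 e e]] n]

2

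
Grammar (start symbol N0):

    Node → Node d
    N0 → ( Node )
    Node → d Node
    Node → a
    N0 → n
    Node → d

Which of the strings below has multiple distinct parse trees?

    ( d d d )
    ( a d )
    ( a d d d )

( d d d )

( d d d ): 4 trees
( a d ): 1 tree
( a d d d ): 1 tree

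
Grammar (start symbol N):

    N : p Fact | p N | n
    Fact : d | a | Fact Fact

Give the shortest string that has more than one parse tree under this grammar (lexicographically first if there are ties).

p a a a

length 1: no string has ≥2 trees
length 2: no string has ≥2 trees
length 3: no string has ≥2 trees
length 4: p a a a has 2 parse trees

Two derivations of p a a a:
  N ⇒ p Fact ⇒ p Fact Fact ⇒ p a Fact ⇒ p a Fact Fact ⇒ p a a Fact ⇒ p a a a
  N ⇒ p Fact ⇒ p Fact Fact ⇒ p Fact Fact Fact ⇒ p a Fact Fact ⇒ p a a Fact ⇒ p a a a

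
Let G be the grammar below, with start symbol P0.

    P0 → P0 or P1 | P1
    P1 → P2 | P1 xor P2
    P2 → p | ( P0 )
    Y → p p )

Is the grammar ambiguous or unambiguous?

Only P0, P1, P2 are reachable from P0; ignoring the rest: P0 → P0 or P1 | P1  ;  P1 → P1 xor P2 | P2  — a left-associative chain with P2 at the bottom. Each string factors uniquely by precedence.

Unambiguous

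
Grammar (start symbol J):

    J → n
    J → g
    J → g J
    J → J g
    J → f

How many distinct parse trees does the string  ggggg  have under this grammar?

Parse trees for ggggg (showing first 6 of 16):
  [J g [J g [J g [J g [J g]]]]]
  [J g [J g [J g [J [J g] g]]]]
  [J g [J g [J [J g [J g]] g]]]
  [J g [J g [J [J [J g] g] g]]]
  [J g [J [J g [J g [J g]]] g]]
  [J g [J [J g [J [J g] g]] g]]

16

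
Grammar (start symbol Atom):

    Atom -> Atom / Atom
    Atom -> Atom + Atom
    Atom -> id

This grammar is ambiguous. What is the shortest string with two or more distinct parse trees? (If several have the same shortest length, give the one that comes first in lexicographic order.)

id + id + id

length 1: no string has ≥2 trees
length 3: no string has ≥2 trees
length 5: id + id + id has 2 parse trees

Two derivations of id + id + id:
  Atom ⇒ Atom + Atom ⇒ Atom + Atom + Atom ⇒ id + Atom + Atom ⇒ id + id + Atom ⇒ id + id + id
  Atom ⇒ Atom + Atom ⇒ id + Atom ⇒ id + Atom + Atom ⇒ id + id + Atom ⇒ id + id + id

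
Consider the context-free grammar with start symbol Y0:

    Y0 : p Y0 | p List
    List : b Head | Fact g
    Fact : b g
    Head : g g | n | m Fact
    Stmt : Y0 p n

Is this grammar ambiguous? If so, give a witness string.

Ambiguous

Witness: p b g g

Derivation 1: Y0 ⇒ p List ⇒ p b Head ⇒ p b g g
Derivation 2: Y0 ⇒ p List ⇒ p Fact g ⇒ p b g g

Two distinct leftmost derivations for the same string.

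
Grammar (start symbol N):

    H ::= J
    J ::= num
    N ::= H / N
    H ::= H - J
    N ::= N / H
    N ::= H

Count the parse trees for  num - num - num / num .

2

Parse trees for num - num - num / num:
  [N [H [H [H [J num]] - [J num]] - [J num]] / [N [H [J num]]]]
  [N [N [H [H [H [J num]] - [J num]] - [J num]]] / [H [J num]]]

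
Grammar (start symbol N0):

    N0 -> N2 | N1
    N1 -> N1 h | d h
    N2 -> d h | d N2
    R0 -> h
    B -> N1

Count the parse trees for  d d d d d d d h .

Parse trees for d d d d d d d h:
  [N0 [N2 d [N2 d [N2 d [N2 d [N2 d [N2 d [N2 d h]]]]]]]]

1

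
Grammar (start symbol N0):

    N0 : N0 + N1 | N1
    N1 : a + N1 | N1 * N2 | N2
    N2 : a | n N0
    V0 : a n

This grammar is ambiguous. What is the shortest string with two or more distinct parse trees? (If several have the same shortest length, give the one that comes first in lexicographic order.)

length 1: no string has ≥2 trees
length 2: no string has ≥2 trees
length 3: a + a has 2 parse trees

Two derivations of a + a:
  N0 ⇒ N0 + N1 ⇒ N1 + N1 ⇒ N2 + N1 ⇒ a + N1 ⇒ a + N2 ⇒ a + a
  N0 ⇒ N1 ⇒ a + N1 ⇒ a + N2 ⇒ a + a

a + a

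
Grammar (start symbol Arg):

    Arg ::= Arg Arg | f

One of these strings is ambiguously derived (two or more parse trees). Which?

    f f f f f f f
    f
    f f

f f f f f f f: 132 trees
f: 1 tree
f f: 1 tree

f f f f f f f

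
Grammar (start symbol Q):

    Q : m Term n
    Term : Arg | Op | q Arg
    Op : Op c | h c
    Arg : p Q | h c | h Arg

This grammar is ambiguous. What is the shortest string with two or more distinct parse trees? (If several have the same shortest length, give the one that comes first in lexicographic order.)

length 4: m h c n has 2 parse trees

Two derivations of m h c n:
  Q ⇒ m Term n ⇒ m Arg n ⇒ m h c n
  Q ⇒ m Term n ⇒ m Op n ⇒ m h c n

m h c n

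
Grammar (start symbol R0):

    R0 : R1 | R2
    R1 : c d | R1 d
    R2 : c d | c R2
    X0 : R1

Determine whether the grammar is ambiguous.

Witness: c d

Derivation 1: R0 ⇒ R1 ⇒ c d
Derivation 2: R0 ⇒ R2 ⇒ c d

Two distinct leftmost derivations for the same string.

Ambiguous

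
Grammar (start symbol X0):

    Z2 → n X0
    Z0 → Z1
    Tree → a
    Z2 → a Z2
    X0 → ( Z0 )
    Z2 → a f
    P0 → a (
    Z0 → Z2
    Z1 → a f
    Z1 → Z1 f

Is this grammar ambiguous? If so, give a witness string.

Witness: ( a f )

Derivation 1: X0 ⇒ ( Z0 ) ⇒ ( Z1 ) ⇒ ( a f )
Derivation 2: X0 ⇒ ( Z0 ) ⇒ ( Z2 ) ⇒ ( a f )

Two distinct leftmost derivations for the same string.

Ambiguous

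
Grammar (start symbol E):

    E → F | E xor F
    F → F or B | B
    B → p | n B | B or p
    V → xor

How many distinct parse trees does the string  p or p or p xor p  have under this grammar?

Parse trees for p or p or p xor p:
  [E [E [F [F [B p]] or [B [B p] or p]]] xor [F [B p]]]
  [E [E [F [F [F [B p]] or [B p]] or [B p]]] xor [F [B p]]]
  [E [E [F [F [B [B p] or p]] or [B p]]] xor [F [B p]]]
  [E [E [F [B [B [B p] or p] or p]]] xor [F [B p]]]

4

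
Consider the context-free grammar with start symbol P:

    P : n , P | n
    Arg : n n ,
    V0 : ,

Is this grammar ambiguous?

(Arg, V0 are unreachable from P, so their rules don't affect L(P).) Right-recursive list with a separator: after each atom, whether the separator follows determines the rule. One parse per string.

Unambiguous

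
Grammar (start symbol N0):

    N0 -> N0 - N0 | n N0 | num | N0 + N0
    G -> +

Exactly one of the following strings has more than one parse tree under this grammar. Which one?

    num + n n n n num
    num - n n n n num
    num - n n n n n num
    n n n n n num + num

num + n n n n num: 1 tree
num - n n n n num: 1 tree
num - n n n n n num: 1 tree
n n n n n num + num: 6 trees

n n n n n num + num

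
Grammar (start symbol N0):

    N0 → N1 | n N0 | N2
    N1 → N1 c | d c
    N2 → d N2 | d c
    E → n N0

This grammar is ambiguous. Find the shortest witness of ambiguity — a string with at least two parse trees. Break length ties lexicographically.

d c

length 2: d c has 2 parse trees

Two derivations of d c:
  N0 ⇒ N1 ⇒ d c
  N0 ⇒ N2 ⇒ d c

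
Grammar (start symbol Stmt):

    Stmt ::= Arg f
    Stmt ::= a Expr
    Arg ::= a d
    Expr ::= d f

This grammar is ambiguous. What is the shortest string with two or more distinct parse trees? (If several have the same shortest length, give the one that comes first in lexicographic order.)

a d f

length 3: a d f has 2 parse trees

Two derivations of a d f:
  Stmt ⇒ Arg f ⇒ a d f
  Stmt ⇒ a Expr ⇒ a d f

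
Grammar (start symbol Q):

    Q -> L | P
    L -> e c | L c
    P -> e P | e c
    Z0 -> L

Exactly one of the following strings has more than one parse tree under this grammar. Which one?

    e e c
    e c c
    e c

e c

e e c: 1 tree
e c c: 1 tree
e c: 2 trees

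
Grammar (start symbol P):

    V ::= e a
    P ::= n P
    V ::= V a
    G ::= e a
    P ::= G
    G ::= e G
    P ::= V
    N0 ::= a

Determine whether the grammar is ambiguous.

Ambiguous

Witness: e a

Derivation 1: P ⇒ G ⇒ e a
Derivation 2: P ⇒ V ⇒ e a

Two distinct leftmost derivations for the same string.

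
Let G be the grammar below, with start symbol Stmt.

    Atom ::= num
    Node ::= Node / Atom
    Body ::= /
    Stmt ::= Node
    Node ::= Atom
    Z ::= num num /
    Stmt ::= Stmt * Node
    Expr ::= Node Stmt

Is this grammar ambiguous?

(Z, Expr, Body are unreachable from Stmt, so their rules don't affect L(Stmt).) The grammar is stratified — Stmt handles '*' (left-recursive), Node handles '/', Atom atoms. Each operator has a fixed associativity and precedence level, so every string has one parse.

Unambiguous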